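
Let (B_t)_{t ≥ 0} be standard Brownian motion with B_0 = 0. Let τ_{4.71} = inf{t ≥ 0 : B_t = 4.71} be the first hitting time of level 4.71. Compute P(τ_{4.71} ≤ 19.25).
P(τ_{4.71} ≤ 19.25) = 2(1 − Φ(4.71/√19.25)) = 2(1 − Φ(1.0735)) ≈ 0.2830

By the reflection principle for standard BM, P(τ_b ≤ t) = 2 · P(B_t ≥ b). Since B_t ~ N(0, t), P(B_t ≥ 4.71) = 1 − Φ(4.71/√t) = 1 − Φ(4.71/√19.25) = 1 − Φ(1.0735) ≈ 0.14152. Doubling: P(τ_{4.71} ≤ 19.25) ≈ 2 · 0.14152 = 0.28304 ≈ 0.2830.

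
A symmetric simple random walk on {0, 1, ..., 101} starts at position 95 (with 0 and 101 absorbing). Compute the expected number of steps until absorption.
E[τ | X_0 = 95] = 570

Let v_k = E[τ | X_0 = k]. Boundary: v_0 = v_101 = 0. Recurrence: v_k = 1 + (v_{k-1} + v_{k+1})/2 for 1 ≤ k ≤ 100. The particular solution to v_k − (v_{k-1} + v_{k+1})/2 = 1 is v_k = −k^2. Adding homogeneous solution A + B k and matching boundaries gives v_k = k (101 − k). Substituting k = 95: v_95 = 95 · 6 = 570.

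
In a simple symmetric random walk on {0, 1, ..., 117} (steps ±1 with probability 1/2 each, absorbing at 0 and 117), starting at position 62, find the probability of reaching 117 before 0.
P(hit 117 before 0) = 62/117

Let u_k = P(hit 117 before 0 | start at k). Then u_0 = 0, u_117 = 1, and u_k = u_{k-1}/2 + u_{k+1}/2 for 1 ≤ k ≤ 116. This harmonic recurrence is solved by u_k = k/117, giving u_62 = 62/117.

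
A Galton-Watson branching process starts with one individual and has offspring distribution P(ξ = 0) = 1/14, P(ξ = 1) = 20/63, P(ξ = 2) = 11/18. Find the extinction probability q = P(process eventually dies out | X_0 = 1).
q = 9/77

The pgf is f(s) = 1/14 + 20/63·s + 11/18·s². The extinction probability q is the smallest fixed point of f in [0, 1]. Setting s = f(s):
  11/18·s² + (20/63 − 1)·s + 1/14 = 0
  11/18·s² − (1/14 + 11/18)·s + 1/14 = 0
which factors as (s − 1)·(11/18·s − 1/14) = 0, giving roots s = 1 and s = (1/14)/(11/18) = 9/77.
Mean offspring μ = 20/63 + 2·11/18 = 97/63 > 1 (supercritical), so q < 1. The extinction probability is the smaller root: q = (1/14)/(11/18) = 9/77.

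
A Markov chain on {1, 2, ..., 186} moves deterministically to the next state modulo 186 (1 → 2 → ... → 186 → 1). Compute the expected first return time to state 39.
E[T_39 | X_0 = 39] = 186

The chain cycles deterministically, so starting at state 39 it returns in exactly 186 steps. Equivalently, the stationary distribution is uniform π_j = 1/186 for every state j, so by Kac's formula E[T_39] = 1/π_39 = 186.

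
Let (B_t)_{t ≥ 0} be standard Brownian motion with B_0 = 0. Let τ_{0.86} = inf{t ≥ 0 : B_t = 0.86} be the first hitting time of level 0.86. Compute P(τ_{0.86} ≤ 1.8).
P(τ_{0.86} ≤ 1.8) = 2(1 − Φ(0.86/√1.8)) = 2(1 − Φ(0.6410)) ≈ 0.5215

By the reflection principle for standard BM, P(τ_b ≤ t) = 2 · P(B_t ≥ b). Since B_t ~ N(0, t), P(B_t ≥ 0.86) = 1 − Φ(0.86/√t) = 1 − Φ(0.86/√1.8) = 1 − Φ(0.6410) ≈ 0.26076. Doubling: P(τ_{0.86} ≤ 1.8) ≈ 2 · 0.26076 = 0.52152 ≈ 0.5215.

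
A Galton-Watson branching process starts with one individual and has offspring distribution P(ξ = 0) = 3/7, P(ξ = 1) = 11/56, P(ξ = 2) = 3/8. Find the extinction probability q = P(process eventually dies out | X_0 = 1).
q = 1

Mean offspring μ = 0·3/7 + 1·11/56 + 2·3/8 = 53/56 ≤ 1. For μ ≤ 1 with offspring not concentrated at 1, the Galton-Watson process goes extinct almost surely, so q = 1.
(Algebraic check: The pgf is f(s) = 3/7 + 11/56·s + 3/8·s². The extinction probability q is the smallest fixed point of f in [0, 1]. Setting s = f(s):
  3/8·s² + (11/56 − 1)·s + 3/7 = 0
  3/8·s² − (3/7 + 3/8)·s + 3/7 = 0
which factors as (s − 1)·(3/8·s − 3/7) = 0, giving roots s = 1 and s = (3/7)/(3/8) = 8/7. Since 8/7 ≥ 1, the smallest root in [0, 1] is s = 1.)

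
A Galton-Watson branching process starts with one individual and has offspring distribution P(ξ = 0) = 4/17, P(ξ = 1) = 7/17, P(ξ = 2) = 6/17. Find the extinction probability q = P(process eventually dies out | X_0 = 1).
q = 2/3

The pgf is f(s) = 4/17 + 7/17·s + 6/17·s². The extinction probability q is the smallest fixed point of f in [0, 1]. Setting s = f(s):
  6/17·s² + (7/17 − 1)·s + 4/17 = 0
  6/17·s² − (4/17 + 6/17)·s + 4/17 = 0
which factors as (s − 1)·(6/17·s − 4/17) = 0, giving roots s = 1 and s = (4/17)/(6/17) = 2/3.
Mean offspring μ = 7/17 + 2·6/17 = 19/17 > 1 (supercritical), so q < 1. The extinction probability is the smaller root: q = (4/17)/(6/17) = 2/3.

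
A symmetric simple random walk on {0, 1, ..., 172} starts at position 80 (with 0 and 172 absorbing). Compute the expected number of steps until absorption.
E[τ | X_0 = 80] = 7360

Let v_k = E[τ | X_0 = k]. Boundary: v_0 = v_172 = 0. Recurrence: v_k = 1 + (v_{k-1} + v_{k+1})/2 for 1 ≤ k ≤ 171. The particular solution to v_k − (v_{k-1} + v_{k+1})/2 = 1 is v_k = −k^2. Adding homogeneous solution A + B k and matching boundaries gives v_k = k (172 − k). Substituting k = 80: v_80 = 80 · 92 = 7360.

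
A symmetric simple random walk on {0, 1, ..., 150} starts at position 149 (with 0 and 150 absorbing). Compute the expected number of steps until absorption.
E[τ | X_0 = 149] = 149

Let v_k = E[τ | X_0 = k]. Boundary: v_0 = v_150 = 0. Recurrence: v_k = 1 + (v_{k-1} + v_{k+1})/2 for 1 ≤ k ≤ 149. The particular solution to v_k − (v_{k-1} + v_{k+1})/2 = 1 is v_k = −k^2. Adding homogeneous solution A + B k and matching boundaries gives v_k = k (150 − k). Substituting k = 149: v_149 = 149 · 1 = 149.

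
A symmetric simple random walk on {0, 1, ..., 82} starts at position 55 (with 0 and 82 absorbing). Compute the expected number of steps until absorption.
E[τ | X_0 = 55] = 1485

Let v_k = E[τ | X_0 = k]. Boundary: v_0 = v_82 = 0. Recurrence: v_k = 1 + (v_{k-1} + v_{k+1})/2 for 1 ≤ k ≤ 81. The particular solution to v_k − (v_{k-1} + v_{k+1})/2 = 1 is v_k = −k^2. Adding homogeneous solution A + B k and matching boundaries gives v_k = k (82 − k). Substituting k = 55: v_55 = 55 · 27 = 1485.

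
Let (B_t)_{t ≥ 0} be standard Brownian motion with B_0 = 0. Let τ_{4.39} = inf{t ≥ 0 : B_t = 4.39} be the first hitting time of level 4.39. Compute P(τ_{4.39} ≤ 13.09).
P(τ_{4.39} ≤ 13.09) = 2(1 − Φ(4.39/√13.09)) = 2(1 − Φ(1.2134)) ≈ 0.2250

By the reflection principle for standard BM, P(τ_b ≤ t) = 2 · P(B_t ≥ b). Since B_t ~ N(0, t), P(B_t ≥ 4.39) = 1 − Φ(4.39/√t) = 1 − Φ(4.39/√13.09) = 1 − Φ(1.2134) ≈ 0.11249. Doubling: P(τ_{4.39} ≤ 13.09) ≈ 2 · 0.11249 = 0.22498 ≈ 0.2250.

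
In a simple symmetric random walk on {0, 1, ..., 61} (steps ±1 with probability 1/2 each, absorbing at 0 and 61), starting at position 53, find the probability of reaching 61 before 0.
P(hit 61 before 0) = 53/61

Let u_k = P(hit 61 before 0 | start at k). Then u_0 = 0, u_61 = 1, and u_k = u_{k-1}/2 + u_{k+1}/2 for 1 ≤ k ≤ 60. This harmonic recurrence is solved by u_k = k/61, giving u_53 = 53/61.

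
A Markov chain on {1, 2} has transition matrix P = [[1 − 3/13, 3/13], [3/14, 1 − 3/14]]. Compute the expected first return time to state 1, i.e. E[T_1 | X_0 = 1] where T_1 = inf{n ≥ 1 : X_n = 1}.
E[T_1 | X_0 = 1] = 1/π_1 = 27/13

For an irreducible recurrent Markov chain with stationary distribution π, E[T_i | X_0 = i] = 1/π_i (Kac's formula). Here π_1 = (3/14)/(3/13 + 3/14) = (3/14)/(81/182) = 13/27, so E[T_1 | X_0 = 1] = 1/π_1 = (3/13 + 3/14)/(3/14) = (81/182)/(3/14) = 27/13.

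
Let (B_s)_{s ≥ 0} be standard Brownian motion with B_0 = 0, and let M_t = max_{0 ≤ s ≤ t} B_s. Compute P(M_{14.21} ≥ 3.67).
P(M_{14.21} ≥ 3.67) = 2·P(B_{14.21} ≥ 3.67) = 2(1 − Φ(3.67/√14.21)) ≈ 0.3303

By the reflection principle for Brownian motion, P(M_t ≥ a) = 2 · P(B_t ≥ a) for a ≥ 0. Since B_t ~ N(0, t), P(B_t ≥ 3.67) = 1 − Φ(3.67/√t) = 1 − Φ(3.67/√14.21) = 1 − Φ(0.9736). So
  P(M_{14.21} ≥ 3.67) = 2(1 − Φ(0.9736)) ≈ 0.3303.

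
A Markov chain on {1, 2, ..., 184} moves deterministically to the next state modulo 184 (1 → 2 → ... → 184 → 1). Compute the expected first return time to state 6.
E[T_6 | X_0 = 6] = 184

The chain cycles deterministically, so starting at state 6 it returns in exactly 184 steps. Equivalently, the stationary distribution is uniform π_j = 1/184 for every state j, so by Kac's formula E[T_6] = 1/π_6 = 184.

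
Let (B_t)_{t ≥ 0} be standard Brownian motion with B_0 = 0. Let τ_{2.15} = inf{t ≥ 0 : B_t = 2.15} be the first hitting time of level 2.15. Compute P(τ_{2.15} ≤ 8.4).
P(τ_{2.15} ≤ 8.4) = 2(1 − Φ(2.15/√8.4)) = 2(1 − Φ(0.7418)) ≈ 0.4582

By the reflection principle for standard BM, P(τ_b ≤ t) = 2 · P(B_t ≥ b). Since B_t ~ N(0, t), P(B_t ≥ 2.15) = 1 − Φ(2.15/√t) = 1 − Φ(2.15/√8.4) = 1 − Φ(0.7418) ≈ 0.22910. Doubling: P(τ_{2.15} ≤ 8.4) ≈ 2 · 0.22910 = 0.45820 ≈ 0.4582.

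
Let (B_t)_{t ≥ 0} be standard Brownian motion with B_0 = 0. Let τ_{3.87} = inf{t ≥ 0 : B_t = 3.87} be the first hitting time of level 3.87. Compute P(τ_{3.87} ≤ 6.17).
P(τ_{3.87} ≤ 6.17) = 2(1 − Φ(3.87/√6.17)) = 2(1 − Φ(1.5580)) ≈ 0.1192

By the reflection principle for standard BM, P(τ_b ≤ t) = 2 · P(B_t ≥ b). Since B_t ~ N(0, t), P(B_t ≥ 3.87) = 1 − Φ(3.87/√t) = 1 − Φ(3.87/√6.17) = 1 − Φ(1.5580) ≈ 0.05962. Doubling: P(τ_{3.87} ≤ 6.17) ≈ 2 · 0.05962 = 0.11924 ≈ 0.1192.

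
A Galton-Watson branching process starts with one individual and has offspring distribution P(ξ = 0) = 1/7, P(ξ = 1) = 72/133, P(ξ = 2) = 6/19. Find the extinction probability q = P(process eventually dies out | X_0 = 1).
q = 19/42

The pgf is f(s) = 1/7 + 72/133·s + 6/19·s². The extinction probability q is the smallest fixed point of f in [0, 1]. Setting s = f(s):
  6/19·s² + (72/133 − 1)·s + 1/7 = 0
  6/19·s² − (1/7 + 6/19)·s + 1/7 = 0
which factors as (s − 1)·(6/19·s − 1/7) = 0, giving roots s = 1 and s = (1/7)/(6/19) = 19/42.
Mean offspring μ = 72/133 + 2·6/19 = 156/133 > 1 (supercritical), so q < 1. The extinction probability is the smaller root: q = (1/7)/(6/19) = 19/42.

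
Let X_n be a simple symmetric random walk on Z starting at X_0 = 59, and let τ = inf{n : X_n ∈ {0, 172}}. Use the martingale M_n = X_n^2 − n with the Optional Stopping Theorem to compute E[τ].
E[τ] = 6667

M_n = X_n^2 − n is a martingale (since E[X_{n+1}^2 | F_n] = X_n^2 + 1). By OST (τ has finite mean in a bounded region), E[M_τ] = E[M_0] = X_0^2 − 0 = 59^2 = 3481. Also E[M_τ] = E[X_τ^2] − E[τ]. The walk exits at 0 or 172, with P(hit 172 first) = 59/172, so E[X_τ^2] = 172^2 · 59/172 + 0 = 10148. Thus E[τ] = E[X_τ^2] − E[M_τ] = 10148 − 3481 = 6667 = 59(172 − 59) = 6667.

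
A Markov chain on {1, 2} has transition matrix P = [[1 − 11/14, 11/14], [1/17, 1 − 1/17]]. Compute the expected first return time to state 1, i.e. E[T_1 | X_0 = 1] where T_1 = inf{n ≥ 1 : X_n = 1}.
E[T_1 | X_0 = 1] = 1/π_1 = 201/14

For an irreducible recurrent Markov chain with stationary distribution π, E[T_i | X_0 = i] = 1/π_i (Kac's formula). Here π_1 = (1/17)/(11/14 + 1/17) = (1/17)/(201/238) = 14/201, so E[T_1 | X_0 = 1] = 1/π_1 = (11/14 + 1/17)/(1/17) = (201/238)/(1/17) = 201/14.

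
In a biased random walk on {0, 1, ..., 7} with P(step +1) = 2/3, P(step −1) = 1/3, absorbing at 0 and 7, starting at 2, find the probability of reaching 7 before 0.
P(hit 7 before 0) = (1 − (1/2)^2) / (1 − (1/2)^7) = 96/127

Let u_k denote P(reach 7 before 0 | start at k). Boundary: u_0 = 0, u_7 = 1. Recurrence: u_k = 2/3·u_{k+1} + 1/3·u_{k-1} for 1 ≤ k ≤ 6. Try u_k = A + B·r^k with r = q/p = (1/3)/(2/3) = 1/2. Substitution satisfies the recurrence; boundary conditions give:
  u_k = (1 − r^k) / (1 − r^N) = (1 − (1/2)^2) / (1 − (1/2)^7) = 96/127.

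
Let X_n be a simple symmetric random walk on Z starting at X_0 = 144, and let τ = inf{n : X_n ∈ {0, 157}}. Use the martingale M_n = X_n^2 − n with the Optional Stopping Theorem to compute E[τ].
E[τ] = 1872

M_n = X_n^2 − n is a martingale (since E[X_{n+1}^2 | F_n] = X_n^2 + 1). By OST (τ has finite mean in a bounded region), E[M_τ] = E[M_0] = X_0^2 − 0 = 144^2 = 20736. Also E[M_τ] = E[X_τ^2] − E[τ]. The walk exits at 0 or 157, with P(hit 157 first) = 144/157, so E[X_τ^2] = 157^2 · 144/157 + 0 = 22608. Thus E[τ] = E[X_τ^2] − E[M_τ] = 22608 − 20736 = 1872 = 144(157 − 144) = 1872.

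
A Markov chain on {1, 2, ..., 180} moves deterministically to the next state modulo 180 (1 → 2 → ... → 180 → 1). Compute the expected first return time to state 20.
E[T_20 | X_0 = 20] = 180

The chain cycles deterministically, so starting at state 20 it returns in exactly 180 steps. Equivalently, the stationary distribution is uniform π_j = 1/180 for every state j, so by Kac's formula E[T_20] = 1/π_20 = 180.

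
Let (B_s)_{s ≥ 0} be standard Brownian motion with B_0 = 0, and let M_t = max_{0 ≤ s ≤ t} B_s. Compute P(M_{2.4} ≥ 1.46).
P(M_{2.4} ≥ 1.46) = 2·P(B_{2.4} ≥ 1.46) = 2(1 − Φ(1.46/√2.4)) ≈ 0.3460

By the reflection principle for Brownian motion, P(M_t ≥ a) = 2 · P(B_t ≥ a) for a ≥ 0. Since B_t ~ N(0, t), P(B_t ≥ 1.46) = 1 − Φ(1.46/√t) = 1 − Φ(1.46/√2.4) = 1 − Φ(0.9424). So
  P(M_{2.4} ≥ 1.46) = 2(1 − Φ(0.9424)) ≈ 0.3460.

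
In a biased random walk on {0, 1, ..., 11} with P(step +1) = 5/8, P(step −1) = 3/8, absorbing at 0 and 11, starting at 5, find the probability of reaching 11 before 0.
P(hit 11 before 0) = (1 − (3/5)^5) / (1 − (3/5)^11) = 22515625/24325489

Let u_k denote P(reach 11 before 0 | start at k). Boundary: u_0 = 0, u_11 = 1. Recurrence: u_k = 5/8·u_{k+1} + 3/8·u_{k-1} for 1 ≤ k ≤ 10. Try u_k = A + B·r^k with r = q/p = (3/8)/(5/8) = 3/5. Substitution satisfies the recurrence; boundary conditions give:
  u_k = (1 − r^k) / (1 − r^N) = (1 − (3/5)^5) / (1 − (3/5)^11) = 22515625/24325489.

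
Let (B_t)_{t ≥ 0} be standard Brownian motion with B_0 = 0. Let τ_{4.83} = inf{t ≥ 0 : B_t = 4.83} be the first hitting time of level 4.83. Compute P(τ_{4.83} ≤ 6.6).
P(τ_{4.83} ≤ 6.6) = 2(1 − Φ(4.83/√6.6)) = 2(1 − Φ(1.8801)) ≈ 0.0601

By the reflection principle for standard BM, P(τ_b ≤ t) = 2 · P(B_t ≥ b). Since B_t ~ N(0, t), P(B_t ≥ 4.83) = 1 − Φ(4.83/√t) = 1 − Φ(4.83/√6.6) = 1 − Φ(1.8801) ≈ 0.03005. Doubling: P(τ_{4.83} ≤ 6.6) ≈ 2 · 0.03005 = 0.06010 ≈ 0.0601.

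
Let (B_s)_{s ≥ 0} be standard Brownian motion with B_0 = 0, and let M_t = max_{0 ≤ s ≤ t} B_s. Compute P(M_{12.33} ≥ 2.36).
P(M_{12.33} ≥ 2.36) = 2·P(B_{12.33} ≥ 2.36) = 2(1 − Φ(2.36/√12.33)) ≈ 0.5015

By the reflection principle for Brownian motion, P(M_t ≥ a) = 2 · P(B_t ≥ a) for a ≥ 0. Since B_t ~ N(0, t), P(B_t ≥ 2.36) = 1 − Φ(2.36/√t) = 1 − Φ(2.36/√12.33) = 1 − Φ(0.6721). So
  P(M_{12.33} ≥ 2.36) = 2(1 − Φ(0.6721)) ≈ 0.5015.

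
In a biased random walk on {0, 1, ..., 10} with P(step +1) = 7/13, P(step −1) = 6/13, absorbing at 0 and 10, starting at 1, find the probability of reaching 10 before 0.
P(hit 10 before 0) = (1 − (6/7)^1) / (1 − (6/7)^10) = 40353607/222009073

Let u_k denote P(reach 10 before 0 | start at k). Boundary: u_0 = 0, u_10 = 1. Recurrence: u_k = 7/13·u_{k+1} + 6/13·u_{k-1} for 1 ≤ k ≤ 9. Try u_k = A + B·r^k with r = q/p = (6/13)/(7/13) = 6/7. Substitution satisfies the recurrence; boundary conditions give:
  u_k = (1 − r^k) / (1 − r^N) = (1 − (6/7)^1) / (1 − (6/7)^10) = 40353607/222009073.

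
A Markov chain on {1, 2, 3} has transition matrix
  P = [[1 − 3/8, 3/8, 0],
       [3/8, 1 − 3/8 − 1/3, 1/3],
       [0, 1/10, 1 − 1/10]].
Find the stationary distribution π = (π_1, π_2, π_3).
π = (3/16, 3/16, 5/8)

This is a birth-death chain on three states, which satisfies detailed balance: π_1 · P_{12} = π_2 · P_{21} and π_2 · P_{23} = π_3 · P_{32}.
From π_1 · 3/8 = π_2 · 3/8: π_2/π_1 = (3/8)/(3/8) = 1.
From π_2 · 1/3 = π_3 · 1/10: π_3/π_2 = (1/3)/(1/10) = 10/3.
Take π_1 proportional to 1; then unnormalized π = (1, 1, 10/3). Normalize by dividing by the sum 16/3:
  π = (3/16, 3/16, 5/8).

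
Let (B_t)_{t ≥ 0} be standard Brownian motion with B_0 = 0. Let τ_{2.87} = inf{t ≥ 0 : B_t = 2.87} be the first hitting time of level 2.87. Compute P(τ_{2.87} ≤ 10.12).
P(τ_{2.87} ≤ 10.12) = 2(1 − Φ(2.87/√10.12)) = 2(1 − Φ(0.9022)) ≈ 0.3670

By the reflection principle for standard BM, P(τ_b ≤ t) = 2 · P(B_t ≥ b). Since B_t ~ N(0, t), P(B_t ≥ 2.87) = 1 − Φ(2.87/√t) = 1 − Φ(2.87/√10.12) = 1 − Φ(0.9022) ≈ 0.18348. Doubling: P(τ_{2.87} ≤ 10.12) ≈ 2 · 0.18348 = 0.36696 ≈ 0.3670.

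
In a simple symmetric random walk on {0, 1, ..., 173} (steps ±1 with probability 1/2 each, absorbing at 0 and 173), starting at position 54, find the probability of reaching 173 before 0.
P(hit 173 before 0) = 54/173

Let u_k = P(hit 173 before 0 | start at k). Then u_0 = 0, u_173 = 1, and u_k = u_{k-1}/2 + u_{k+1}/2 for 1 ≤ k ≤ 172. This harmonic recurrence is solved by u_k = k/173, giving u_54 = 54/173.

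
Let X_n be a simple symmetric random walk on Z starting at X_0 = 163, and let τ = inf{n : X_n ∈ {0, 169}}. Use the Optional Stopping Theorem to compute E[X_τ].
E[X_τ] = 163

X_n is a martingale and τ is a bounded-mean stopping time (indeed τ is finite a.s. with bounded expectation since the walk is in a bounded region). By the OST, E[X_τ] = E[X_0] = 163. Equivalently: E[X_τ] = 169 · P(hit 169 first) + 0 · P(hit 0 first) = 169 · (163/169) = 163.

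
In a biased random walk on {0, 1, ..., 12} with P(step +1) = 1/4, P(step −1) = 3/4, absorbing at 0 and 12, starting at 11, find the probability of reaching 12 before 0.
P(hit 12 before 0) = (1 − (3)^11) / (1 − (3)^12) = 88573/265720

Let u_k denote P(reach 12 before 0 | start at k). Boundary: u_0 = 0, u_12 = 1. Recurrence: u_k = 1/4·u_{k+1} + 3/4·u_{k-1} for 1 ≤ k ≤ 11. Try u_k = A + B·r^k with r = q/p = (3/4)/(1/4) = 3. Substitution satisfies the recurrence; boundary conditions give:
  u_k = (1 − r^k) / (1 − r^N) = (1 − (3)^11) / (1 − (3)^12) = 88573/265720.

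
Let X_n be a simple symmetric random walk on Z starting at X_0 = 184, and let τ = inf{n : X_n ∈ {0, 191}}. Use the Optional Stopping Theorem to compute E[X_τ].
E[X_τ] = 184

X_n is a martingale and τ is a bounded-mean stopping time (indeed τ is finite a.s. with bounded expectation since the walk is in a bounded region). By the OST, E[X_τ] = E[X_0] = 184. Equivalently: E[X_τ] = 191 · P(hit 191 first) + 0 · P(hit 0 first) = 191 · (184/191) = 184.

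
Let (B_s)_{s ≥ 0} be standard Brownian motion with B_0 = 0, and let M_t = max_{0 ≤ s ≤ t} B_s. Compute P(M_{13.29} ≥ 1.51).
P(M_{13.29} ≥ 1.51) = 2·P(B_{13.29} ≥ 1.51) = 2(1 − Φ(1.51/√13.29)) ≈ 0.6787

By the reflection principle for Brownian motion, P(M_t ≥ a) = 2 · P(B_t ≥ a) for a ≥ 0. Since B_t ~ N(0, t), P(B_t ≥ 1.51) = 1 − Φ(1.51/√t) = 1 − Φ(1.51/√13.29) = 1 − Φ(0.4142). So
  P(M_{13.29} ≥ 1.51) = 2(1 − Φ(0.4142)) ≈ 0.6787.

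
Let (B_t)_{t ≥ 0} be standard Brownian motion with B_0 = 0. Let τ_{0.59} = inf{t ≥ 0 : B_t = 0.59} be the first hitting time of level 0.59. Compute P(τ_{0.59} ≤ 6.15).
P(τ_{0.59} ≤ 6.15) = 2(1 − Φ(0.59/√6.15)) = 2(1 − Φ(0.2379)) ≈ 0.8120

By the reflection principle for standard BM, P(τ_b ≤ t) = 2 · P(B_t ≥ b). Since B_t ~ N(0, t), P(B_t ≥ 0.59) = 1 − Φ(0.59/√t) = 1 − Φ(0.59/√6.15) = 1 − Φ(0.2379) ≈ 0.40598. Doubling: P(τ_{0.59} ≤ 6.15) ≈ 2 · 0.40598 = 0.81196 ≈ 0.8120.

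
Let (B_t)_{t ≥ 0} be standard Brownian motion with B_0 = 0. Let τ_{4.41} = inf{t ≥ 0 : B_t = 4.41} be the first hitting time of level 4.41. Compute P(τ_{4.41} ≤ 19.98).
P(τ_{4.41} ≤ 19.98) = 2(1 − Φ(4.41/√19.98)) = 2(1 − Φ(0.9866)) ≈ 0.3238

By the reflection principle for standard BM, P(τ_b ≤ t) = 2 · P(B_t ≥ b). Since B_t ~ N(0, t), P(B_t ≥ 4.41) = 1 − Φ(4.41/√t) = 1 − Φ(4.41/√19.98) = 1 − Φ(0.9866) ≈ 0.16192. Doubling: P(τ_{4.41} ≤ 19.98) ≈ 2 · 0.16192 = 0.32384 ≈ 0.3238.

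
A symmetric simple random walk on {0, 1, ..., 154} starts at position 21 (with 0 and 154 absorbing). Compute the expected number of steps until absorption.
E[τ | X_0 = 21] = 2793

Let v_k = E[τ | X_0 = k]. Boundary: v_0 = v_154 = 0. Recurrence: v_k = 1 + (v_{k-1} + v_{k+1})/2 for 1 ≤ k ≤ 153. The particular solution to v_k − (v_{k-1} + v_{k+1})/2 = 1 is v_k = −k^2. Adding homogeneous solution A + B k and matching boundaries gives v_k = k (154 − k). Substituting k = 21: v_21 = 21 · 133 = 2793.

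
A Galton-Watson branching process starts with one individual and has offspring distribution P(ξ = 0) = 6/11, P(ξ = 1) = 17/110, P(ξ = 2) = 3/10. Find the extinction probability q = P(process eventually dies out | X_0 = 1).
q = 1

Mean offspring μ = 0·6/11 + 1·17/110 + 2·3/10 = 83/110 ≤ 1. For μ ≤ 1 with offspring not concentrated at 1, the Galton-Watson process goes extinct almost surely, so q = 1.
(Algebraic check: The pgf is f(s) = 6/11 + 17/110·s + 3/10·s². The extinction probability q is the smallest fixed point of f in [0, 1]. Setting s = f(s):
  3/10·s² + (17/110 − 1)·s + 6/11 = 0
  3/10·s² − (6/11 + 3/10)·s + 6/11 = 0
which factors as (s − 1)·(3/10·s − 6/11) = 0, giving roots s = 1 and s = (6/11)/(3/10) = 20/11. Since 20/11 ≥ 1, the smallest root in [0, 1] is s = 1.)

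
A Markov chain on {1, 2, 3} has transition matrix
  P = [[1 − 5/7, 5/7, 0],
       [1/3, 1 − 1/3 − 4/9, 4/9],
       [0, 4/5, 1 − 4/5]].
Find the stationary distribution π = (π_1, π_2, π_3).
π = (3/13, 45/91, 25/91)

This is a birth-death chain on three states, which satisfies detailed balance: π_1 · P_{12} = π_2 · P_{21} and π_2 · P_{23} = π_3 · P_{32}.
From π_1 · 5/7 = π_2 · 1/3: π_2/π_1 = (5/7)/(1/3) = 15/7.
From π_2 · 4/9 = π_3 · 4/5: π_3/π_2 = (4/9)/(4/5) = 5/9.
Take π_1 proportional to 1; then unnormalized π = (1, 15/7, 25/21). Normalize by dividing by the sum 13/3:
  π = (3/13, 45/91, 25/91).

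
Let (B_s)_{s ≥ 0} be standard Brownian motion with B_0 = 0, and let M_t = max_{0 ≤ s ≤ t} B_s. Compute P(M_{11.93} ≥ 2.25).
P(M_{11.93} ≥ 2.25) = 2·P(B_{11.93} ≥ 2.25) = 2(1 − Φ(2.25/√11.93)) ≈ 0.5148

By the reflection principle for Brownian motion, P(M_t ≥ a) = 2 · P(B_t ≥ a) for a ≥ 0. Since B_t ~ N(0, t), P(B_t ≥ 2.25) = 1 − Φ(2.25/√t) = 1 − Φ(2.25/√11.93) = 1 − Φ(0.6514). So
  P(M_{11.93} ≥ 2.25) = 2(1 − Φ(0.6514)) ≈ 0.5148.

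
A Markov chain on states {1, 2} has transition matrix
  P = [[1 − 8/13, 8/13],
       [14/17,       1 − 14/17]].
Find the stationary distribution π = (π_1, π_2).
π_1 = 91/159, π_2 = 68/159

Solve πP = π with π_1 + π_2 = 1. From πP = π: π_1 · (1 − 8/13) + π_2 · 14/17 = π_1 ⇒ π_2 · 14/17 = π_1 · 8/13 ⇒ π_2/π_1 = (8/13)/(14/17) = 68/91. Together with π_1 + π_2 = 1:
  π_1 = (14/17)/(8/13 + 14/17) = (14/17)/(318/221) = 91/159,
  π_2 = (8/13)/(8/13 + 14/17) = (8/13)/(318/221) = 68/159.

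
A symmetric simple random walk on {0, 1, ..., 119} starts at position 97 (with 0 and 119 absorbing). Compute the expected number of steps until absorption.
E[τ | X_0 = 97] = 2134

Let v_k = E[τ | X_0 = k]. Boundary: v_0 = v_119 = 0. Recurrence: v_k = 1 + (v_{k-1} + v_{k+1})/2 for 1 ≤ k ≤ 118. The particular solution to v_k − (v_{k-1} + v_{k+1})/2 = 1 is v_k = −k^2. Adding homogeneous solution A + B k and matching boundaries gives v_k = k (119 − k). Substituting k = 97: v_97 = 97 · 22 = 2134.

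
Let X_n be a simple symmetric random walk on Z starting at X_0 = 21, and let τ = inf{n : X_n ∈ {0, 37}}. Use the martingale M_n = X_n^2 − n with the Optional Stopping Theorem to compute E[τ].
E[τ] = 336

M_n = X_n^2 − n is a martingale (since E[X_{n+1}^2 | F_n] = X_n^2 + 1). By OST (τ has finite mean in a bounded region), E[M_τ] = E[M_0] = X_0^2 − 0 = 21^2 = 441. Also E[M_τ] = E[X_τ^2] − E[τ]. The walk exits at 0 or 37, with P(hit 37 first) = 21/37, so E[X_τ^2] = 37^2 · 21/37 + 0 = 777. Thus E[τ] = E[X_τ^2] − E[M_τ] = 777 − 441 = 336 = 21(37 − 21) = 336.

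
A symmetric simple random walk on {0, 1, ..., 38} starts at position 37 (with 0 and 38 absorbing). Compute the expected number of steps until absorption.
E[τ | X_0 = 37] = 37

Let v_k = E[τ | X_0 = k]. Boundary: v_0 = v_38 = 0. Recurrence: v_k = 1 + (v_{k-1} + v_{k+1})/2 for 1 ≤ k ≤ 37. The particular solution to v_k − (v_{k-1} + v_{k+1})/2 = 1 is v_k = −k^2. Adding homogeneous solution A + B k and matching boundaries gives v_k = k (38 − k). Substituting k = 37: v_37 = 37 · 1 = 37.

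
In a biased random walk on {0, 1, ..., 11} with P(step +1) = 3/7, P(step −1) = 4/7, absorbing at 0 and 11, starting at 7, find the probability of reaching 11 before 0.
P(hit 11 before 0) = (1 − (4/3)^7) / (1 − (4/3)^11) = 1149957/4017157

Let u_k denote P(reach 11 before 0 | start at k). Boundary: u_0 = 0, u_11 = 1. Recurrence: u_k = 3/7·u_{k+1} + 4/7·u_{k-1} for 1 ≤ k ≤ 10. Try u_k = A + B·r^k with r = q/p = (4/7)/(3/7) = 4/3. Substitution satisfies the recurrence; boundary conditions give:
  u_k = (1 − r^k) / (1 − r^N) = (1 − (4/3)^7) / (1 − (4/3)^11) = 1149957/4017157.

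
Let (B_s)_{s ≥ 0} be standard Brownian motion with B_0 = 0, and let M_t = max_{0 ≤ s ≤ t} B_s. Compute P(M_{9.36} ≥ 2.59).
P(M_{9.36} ≥ 2.59) = 2·P(B_{9.36} ≥ 2.59) = 2(1 − Φ(2.59/√9.36)) ≈ 0.3972

By the reflection principle for Brownian motion, P(M_t ≥ a) = 2 · P(B_t ≥ a) for a ≥ 0. Since B_t ~ N(0, t), P(B_t ≥ 2.59) = 1 − Φ(2.59/√t) = 1 − Φ(2.59/√9.36) = 1 − Φ(0.8466). So
  P(M_{9.36} ≥ 2.59) = 2(1 − Φ(0.8466)) ≈ 0.3972.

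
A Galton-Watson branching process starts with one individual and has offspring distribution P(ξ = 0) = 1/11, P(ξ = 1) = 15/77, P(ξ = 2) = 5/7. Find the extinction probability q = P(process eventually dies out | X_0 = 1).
q = 7/55

The pgf is f(s) = 1/11 + 15/77·s + 5/7·s². The extinction probability q is the smallest fixed point of f in [0, 1]. Setting s = f(s):
  5/7·s² + (15/77 − 1)·s + 1/11 = 0
  5/7·s² − (1/11 + 5/7)·s + 1/11 = 0
which factors as (s − 1)·(5/7·s − 1/11) = 0, giving roots s = 1 and s = (1/11)/(5/7) = 7/55.
Mean offspring μ = 15/77 + 2·5/7 = 125/77 > 1 (supercritical), so q < 1. The extinction probability is the smaller root: q = (1/11)/(5/7) = 7/55.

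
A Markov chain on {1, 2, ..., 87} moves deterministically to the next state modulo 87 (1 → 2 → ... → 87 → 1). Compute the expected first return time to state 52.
E[T_52 | X_0 = 52] = 87

The chain cycles deterministically, so starting at state 52 it returns in exactly 87 steps. Equivalently, the stationary distribution is uniform π_j = 1/87 for every state j, so by Kac's formula E[T_52] = 1/π_52 = 87.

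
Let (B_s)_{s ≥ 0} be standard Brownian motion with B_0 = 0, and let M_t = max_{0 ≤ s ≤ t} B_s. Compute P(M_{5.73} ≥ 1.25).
P(M_{5.73} ≥ 1.25) = 2·P(B_{5.73} ≥ 1.25) = 2(1 − Φ(1.25/√5.73)) ≈ 0.6015

By the reflection principle for Brownian motion, P(M_t ≥ a) = 2 · P(B_t ≥ a) for a ≥ 0. Since B_t ~ N(0, t), P(B_t ≥ 1.25) = 1 − Φ(1.25/√t) = 1 − Φ(1.25/√5.73) = 1 − Φ(0.5222). So
  P(M_{5.73} ≥ 1.25) = 2(1 − Φ(0.5222)) ≈ 0.6015.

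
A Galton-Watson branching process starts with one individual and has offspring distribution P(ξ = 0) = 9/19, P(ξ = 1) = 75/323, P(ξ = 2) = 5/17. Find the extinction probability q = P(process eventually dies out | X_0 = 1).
q = 1

Mean offspring μ = 0·9/19 + 1·75/323 + 2·5/17 = 265/323 ≤ 1. For μ ≤ 1 with offspring not concentrated at 1, the Galton-Watson process goes extinct almost surely, so q = 1.
(Algebraic check: The pgf is f(s) = 9/19 + 75/323·s + 5/17·s². The extinction probability q is the smallest fixed point of f in [0, 1]. Setting s = f(s):
  5/17·s² + (75/323 − 1)·s + 9/19 = 0
  5/17·s² − (9/19 + 5/17)·s + 9/19 = 0
which factors as (s − 1)·(5/17·s − 9/19) = 0, giving roots s = 1 and s = (9/19)/(5/17) = 153/95. Since 153/95 ≥ 1, the smallest root in [0, 1] is s = 1.)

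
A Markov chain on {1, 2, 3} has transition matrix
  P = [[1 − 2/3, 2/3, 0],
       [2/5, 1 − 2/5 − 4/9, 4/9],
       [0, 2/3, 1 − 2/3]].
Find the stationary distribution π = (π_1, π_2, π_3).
π = (9/34, 15/34, 5/17)

This is a birth-death chain on three states, which satisfies detailed balance: π_1 · P_{12} = π_2 · P_{21} and π_2 · P_{23} = π_3 · P_{32}.
From π_1 · 2/3 = π_2 · 2/5: π_2/π_1 = (2/3)/(2/5) = 5/3.
From π_2 · 4/9 = π_3 · 2/3: π_3/π_2 = (4/9)/(2/3) = 2/3.
Take π_1 proportional to 1; then unnormalized π = (1, 5/3, 10/9). Normalize by dividing by the sum 34/9:
  π = (9/34, 15/34, 5/17).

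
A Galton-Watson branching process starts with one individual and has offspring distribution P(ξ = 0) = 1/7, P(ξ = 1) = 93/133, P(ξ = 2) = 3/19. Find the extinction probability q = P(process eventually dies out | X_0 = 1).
q = 19/21

The pgf is f(s) = 1/7 + 93/133·s + 3/19·s². The extinction probability q is the smallest fixed point of f in [0, 1]. Setting s = f(s):
  3/19·s² + (93/133 − 1)·s + 1/7 = 0
  3/19·s² − (1/7 + 3/19)·s + 1/7 = 0
which factors as (s − 1)·(3/19·s − 1/7) = 0, giving roots s = 1 and s = (1/7)/(3/19) = 19/21.
Mean offspring μ = 93/133 + 2·3/19 = 135/133 > 1 (supercritical), so q < 1. The extinction probability is the smaller root: q = (1/7)/(3/19) = 19/21.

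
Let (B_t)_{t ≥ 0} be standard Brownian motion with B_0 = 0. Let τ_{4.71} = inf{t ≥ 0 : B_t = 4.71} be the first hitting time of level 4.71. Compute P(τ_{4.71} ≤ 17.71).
P(τ_{4.71} ≤ 17.71) = 2(1 − Φ(4.71/√17.71)) = 2(1 − Φ(1.1192)) ≈ 0.2631

By the reflection principle for standard BM, P(τ_b ≤ t) = 2 · P(B_t ≥ b). Since B_t ~ N(0, t), P(B_t ≥ 4.71) = 1 − Φ(4.71/√t) = 1 − Φ(4.71/√17.71) = 1 − Φ(1.1192) ≈ 0.13153. Doubling: P(τ_{4.71} ≤ 17.71) ≈ 2 · 0.13153 = 0.26306 ≈ 0.2631.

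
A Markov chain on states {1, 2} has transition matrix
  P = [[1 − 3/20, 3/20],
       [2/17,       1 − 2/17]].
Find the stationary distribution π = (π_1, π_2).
π_1 = 40/91, π_2 = 51/91

Solve πP = π with π_1 + π_2 = 1. From πP = π: π_1 · (1 − 3/20) + π_2 · 2/17 = π_1 ⇒ π_2 · 2/17 = π_1 · 3/20 ⇒ π_2/π_1 = (3/20)/(2/17) = 51/40. Together with π_1 + π_2 = 1:
  π_1 = (2/17)/(3/20 + 2/17) = (2/17)/(91/340) = 40/91,
  π_2 = (3/20)/(3/20 + 2/17) = (3/20)/(91/340) = 51/91.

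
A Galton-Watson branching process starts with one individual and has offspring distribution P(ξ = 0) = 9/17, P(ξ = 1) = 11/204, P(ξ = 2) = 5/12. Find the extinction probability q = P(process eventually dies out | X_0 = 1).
q = 1

Mean offspring μ = 0·9/17 + 1·11/204 + 2·5/12 = 181/204 ≤ 1. For μ ≤ 1 with offspring not concentrated at 1, the Galton-Watson process goes extinct almost surely, so q = 1.
(Algebraic check: The pgf is f(s) = 9/17 + 11/204·s + 5/12·s². The extinction probability q is the smallest fixed point of f in [0, 1]. Setting s = f(s):
  5/12·s² + (11/204 − 1)·s + 9/17 = 0
  5/12·s² − (9/17 + 5/12)·s + 9/17 = 0
which factors as (s − 1)·(5/12·s − 9/17) = 0, giving roots s = 1 and s = (9/17)/(5/12) = 108/85. Since 108/85 ≥ 1, the smallest root in [0, 1] is s = 1.)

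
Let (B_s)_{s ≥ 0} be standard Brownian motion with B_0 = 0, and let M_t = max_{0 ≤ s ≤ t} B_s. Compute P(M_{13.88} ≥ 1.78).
P(M_{13.88} ≥ 1.78) = 2·P(B_{13.88} ≥ 1.78) = 2(1 − Φ(1.78/√13.88)) ≈ 0.6328

By the reflection principle for Brownian motion, P(M_t ≥ a) = 2 · P(B_t ≥ a) for a ≥ 0. Since B_t ~ N(0, t), P(B_t ≥ 1.78) = 1 − Φ(1.78/√t) = 1 − Φ(1.78/√13.88) = 1 − Φ(0.4778). So
  P(M_{13.88} ≥ 1.78) = 2(1 − Φ(0.4778)) ≈ 0.6328.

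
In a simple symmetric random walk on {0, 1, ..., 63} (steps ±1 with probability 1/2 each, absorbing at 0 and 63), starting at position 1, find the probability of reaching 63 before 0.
P(hit 63 before 0) = 1/63

Let u_k = P(hit 63 before 0 | start at k). Then u_0 = 0, u_63 = 1, and u_k = u_{k-1}/2 + u_{k+1}/2 for 1 ≤ k ≤ 62. This harmonic recurrence is solved by u_k = k/63, giving u_1 = 1/63.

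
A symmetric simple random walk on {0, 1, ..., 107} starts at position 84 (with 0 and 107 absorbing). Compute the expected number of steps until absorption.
E[τ | X_0 = 84] = 1932

Let v_k = E[τ | X_0 = k]. Boundary: v_0 = v_107 = 0. Recurrence: v_k = 1 + (v_{k-1} + v_{k+1})/2 for 1 ≤ k ≤ 106. The particular solution to v_k − (v_{k-1} + v_{k+1})/2 = 1 is v_k = −k^2. Adding homogeneous solution A + B k and matching boundaries gives v_k = k (107 − k). Substituting k = 84: v_84 = 84 · 23 = 1932.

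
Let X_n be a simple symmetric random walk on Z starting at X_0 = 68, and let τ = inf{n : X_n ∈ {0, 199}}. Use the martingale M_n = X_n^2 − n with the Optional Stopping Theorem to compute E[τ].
E[τ] = 8908

M_n = X_n^2 − n is a martingale (since E[X_{n+1}^2 | F_n] = X_n^2 + 1). By OST (τ has finite mean in a bounded region), E[M_τ] = E[M_0] = X_0^2 − 0 = 68^2 = 4624. Also E[M_τ] = E[X_τ^2] − E[τ]. The walk exits at 0 or 199, with P(hit 199 first) = 68/199, so E[X_τ^2] = 199^2 · 68/199 + 0 = 13532. Thus E[τ] = E[X_τ^2] − E[M_τ] = 13532 − 4624 = 8908 = 68(199 − 68) = 8908.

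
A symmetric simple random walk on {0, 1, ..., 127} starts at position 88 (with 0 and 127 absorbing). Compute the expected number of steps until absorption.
E[τ | X_0 = 88] = 3432

Let v_k = E[τ | X_0 = k]. Boundary: v_0 = v_127 = 0. Recurrence: v_k = 1 + (v_{k-1} + v_{k+1})/2 for 1 ≤ k ≤ 126. The particular solution to v_k − (v_{k-1} + v_{k+1})/2 = 1 is v_k = −k^2. Adding homogeneous solution A + B k and matching boundaries gives v_k = k (127 − k). Substituting k = 88: v_88 = 88 · 39 = 3432.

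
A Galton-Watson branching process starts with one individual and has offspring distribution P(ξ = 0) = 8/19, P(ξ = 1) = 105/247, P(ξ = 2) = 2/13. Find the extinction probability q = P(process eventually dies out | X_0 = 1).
q = 1

Mean offspring μ = 0·8/19 + 1·105/247 + 2·2/13 = 181/247 ≤ 1. For μ ≤ 1 with offspring not concentrated at 1, the Galton-Watson process goes extinct almost surely, so q = 1.
(Algebraic check: The pgf is f(s) = 8/19 + 105/247·s + 2/13·s². The extinction probability q is the smallest fixed point of f in [0, 1]. Setting s = f(s):
  2/13·s² + (105/247 − 1)·s + 8/19 = 0
  2/13·s² − (8/19 + 2/13)·s + 8/19 = 0
which factors as (s − 1)·(2/13·s − 8/19) = 0, giving roots s = 1 and s = (8/19)/(2/13) = 52/19. Since 52/19 ≥ 1, the smallest root in [0, 1] is s = 1.)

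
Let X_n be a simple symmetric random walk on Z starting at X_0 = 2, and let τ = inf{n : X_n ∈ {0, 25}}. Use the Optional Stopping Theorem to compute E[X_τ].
E[X_τ] = 2

X_n is a martingale and τ is a bounded-mean stopping time (indeed τ is finite a.s. with bounded expectation since the walk is in a bounded region). By the OST, E[X_τ] = E[X_0] = 2. Equivalently: E[X_τ] = 25 · P(hit 25 first) + 0 · P(hit 0 first) = 25 · (2/25) = 2.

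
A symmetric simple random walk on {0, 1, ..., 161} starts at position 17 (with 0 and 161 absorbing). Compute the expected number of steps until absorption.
E[τ | X_0 = 17] = 2448

Let v_k = E[τ | X_0 = k]. Boundary: v_0 = v_161 = 0. Recurrence: v_k = 1 + (v_{k-1} + v_{k+1})/2 for 1 ≤ k ≤ 160. The particular solution to v_k − (v_{k-1} + v_{k+1})/2 = 1 is v_k = −k^2. Adding homogeneous solution A + B k and matching boundaries gives v_k = k (161 − k). Substituting k = 17: v_17 = 17 · 144 = 2448.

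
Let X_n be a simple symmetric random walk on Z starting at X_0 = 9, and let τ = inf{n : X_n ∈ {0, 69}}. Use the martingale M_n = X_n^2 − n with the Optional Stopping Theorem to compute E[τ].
E[τ] = 540

M_n = X_n^2 − n is a martingale (since E[X_{n+1}^2 | F_n] = X_n^2 + 1). By OST (τ has finite mean in a bounded region), E[M_τ] = E[M_0] = X_0^2 − 0 = 9^2 = 81. Also E[M_τ] = E[X_τ^2] − E[τ]. The walk exits at 0 or 69, with P(hit 69 first) = 9/69, so E[X_τ^2] = 69^2 · 9/69 + 0 = 621. Thus E[τ] = E[X_τ^2] − E[M_τ] = 621 − 81 = 540 = 9(69 − 9) = 540.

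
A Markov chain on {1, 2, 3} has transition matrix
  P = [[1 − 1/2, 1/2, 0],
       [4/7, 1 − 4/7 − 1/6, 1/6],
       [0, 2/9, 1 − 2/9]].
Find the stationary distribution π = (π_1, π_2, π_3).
π = (32/81, 28/81, 7/27)

This is a birth-death chain on three states, which satisfies detailed balance: π_1 · P_{12} = π_2 · P_{21} and π_2 · P_{23} = π_3 · P_{32}.
From π_1 · 1/2 = π_2 · 4/7: π_2/π_1 = (1/2)/(4/7) = 7/8.
From π_2 · 1/6 = π_3 · 2/9: π_3/π_2 = (1/6)/(2/9) = 3/4.
Take π_1 proportional to 1; then unnormalized π = (1, 7/8, 21/32). Normalize by dividing by the sum 81/32:
  π = (32/81, 28/81, 7/27).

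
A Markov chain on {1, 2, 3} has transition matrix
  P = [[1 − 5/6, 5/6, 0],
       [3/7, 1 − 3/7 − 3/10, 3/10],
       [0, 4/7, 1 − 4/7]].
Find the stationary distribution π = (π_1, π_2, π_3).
π = (144/571, 280/571, 147/571)

This is a birth-death chain on three states, which satisfies detailed balance: π_1 · P_{12} = π_2 · P_{21} and π_2 · P_{23} = π_3 · P_{32}.
From π_1 · 5/6 = π_2 · 3/7: π_2/π_1 = (5/6)/(3/7) = 35/18.
From π_2 · 3/10 = π_3 · 4/7: π_3/π_2 = (3/10)/(4/7) = 21/40.
Take π_1 proportional to 1; then unnormalized π = (1, 35/18, 49/48). Normalize by dividing by the sum 571/144:
  π = (144/571, 280/571, 147/571).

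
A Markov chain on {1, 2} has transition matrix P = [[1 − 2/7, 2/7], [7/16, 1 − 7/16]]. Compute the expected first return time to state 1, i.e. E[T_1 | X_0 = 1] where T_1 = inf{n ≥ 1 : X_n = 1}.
E[T_1 | X_0 = 1] = 1/π_1 = 81/49

For an irreducible recurrent Markov chain with stationary distribution π, E[T_i | X_0 = i] = 1/π_i (Kac's formula). Here π_1 = (7/16)/(2/7 + 7/16) = (7/16)/(81/112) = 49/81, so E[T_1 | X_0 = 1] = 1/π_1 = (2/7 + 7/16)/(7/16) = (81/112)/(7/16) = 81/49.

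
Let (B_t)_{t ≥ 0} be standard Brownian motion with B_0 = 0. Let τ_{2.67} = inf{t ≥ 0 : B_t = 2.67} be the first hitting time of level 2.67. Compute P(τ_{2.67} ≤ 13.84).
P(τ_{2.67} ≤ 13.84) = 2(1 − Φ(2.67/√13.84)) = 2(1 − Φ(0.7177)) ≈ 0.4729

By the reflection principle for standard BM, P(τ_b ≤ t) = 2 · P(B_t ≥ b). Since B_t ~ N(0, t), P(B_t ≥ 2.67) = 1 − Φ(2.67/√t) = 1 − Φ(2.67/√13.84) = 1 − Φ(0.7177) ≈ 0.23647. Doubling: P(τ_{2.67} ≤ 13.84) ≈ 2 · 0.23647 = 0.47294 ≈ 0.4729.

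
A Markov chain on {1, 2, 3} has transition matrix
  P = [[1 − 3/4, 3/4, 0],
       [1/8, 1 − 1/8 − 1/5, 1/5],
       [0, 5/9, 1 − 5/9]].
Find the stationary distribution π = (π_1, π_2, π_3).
π = (25/229, 150/229, 54/229)

This is a birth-death chain on three states, which satisfies detailed balance: π_1 · P_{12} = π_2 · P_{21} and π_2 · P_{23} = π_3 · P_{32}.
From π_1 · 3/4 = π_2 · 1/8: π_2/π_1 = (3/4)/(1/8) = 6.
From π_2 · 1/5 = π_3 · 5/9: π_3/π_2 = (1/5)/(5/9) = 9/25.
Take π_1 proportional to 1; then unnormalized π = (1, 6, 54/25). Normalize by dividing by the sum 229/25:
  π = (25/229, 150/229, 54/229).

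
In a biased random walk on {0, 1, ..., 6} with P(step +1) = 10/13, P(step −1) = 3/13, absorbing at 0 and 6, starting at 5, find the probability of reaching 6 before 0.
P(hit 6 before 0) = (1 − (3/10)^5) / (1 − (3/10)^6) = 142510/142753

Let u_k denote P(reach 6 before 0 | start at k). Boundary: u_0 = 0, u_6 = 1. Recurrence: u_k = 10/13·u_{k+1} + 3/13·u_{k-1} for 1 ≤ k ≤ 5. Try u_k = A + B·r^k with r = q/p = (3/13)/(10/13) = 3/10. Substitution satisfies the recurrence; boundary conditions give:
  u_k = (1 − r^k) / (1 − r^N) = (1 − (3/10)^5) / (1 − (3/10)^6) = 142510/142753.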